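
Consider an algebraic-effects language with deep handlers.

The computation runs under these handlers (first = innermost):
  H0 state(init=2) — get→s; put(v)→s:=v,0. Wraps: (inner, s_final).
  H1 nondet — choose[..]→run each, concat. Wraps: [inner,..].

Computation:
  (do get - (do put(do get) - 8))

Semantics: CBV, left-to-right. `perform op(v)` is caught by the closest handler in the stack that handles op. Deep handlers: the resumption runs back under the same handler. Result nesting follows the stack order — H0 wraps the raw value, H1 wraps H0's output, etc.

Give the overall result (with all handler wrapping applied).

Step-by-step:
get @ H0 ⇒ 2
get @ H0 ⇒ 2
put(2) @ H0 ⇒ s:=2
H0 returns (10, 2)
H1 returns [(10, 2)]
= [(10, 2)]

Answer: [(10, 2)]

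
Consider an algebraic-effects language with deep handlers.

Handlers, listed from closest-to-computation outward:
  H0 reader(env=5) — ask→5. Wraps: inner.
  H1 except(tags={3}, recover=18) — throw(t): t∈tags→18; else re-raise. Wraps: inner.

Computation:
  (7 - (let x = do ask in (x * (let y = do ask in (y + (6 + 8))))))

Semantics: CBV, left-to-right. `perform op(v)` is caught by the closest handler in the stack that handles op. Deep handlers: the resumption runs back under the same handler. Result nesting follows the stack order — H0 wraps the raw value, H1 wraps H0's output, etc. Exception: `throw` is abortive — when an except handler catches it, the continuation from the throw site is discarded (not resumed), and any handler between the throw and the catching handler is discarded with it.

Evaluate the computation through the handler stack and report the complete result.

Step-by-step:
ask @ H0 ⇒ 5
ask @ H0 ⇒ 5
H0 returns -88
H1 returns -88
= -88

Answer: -88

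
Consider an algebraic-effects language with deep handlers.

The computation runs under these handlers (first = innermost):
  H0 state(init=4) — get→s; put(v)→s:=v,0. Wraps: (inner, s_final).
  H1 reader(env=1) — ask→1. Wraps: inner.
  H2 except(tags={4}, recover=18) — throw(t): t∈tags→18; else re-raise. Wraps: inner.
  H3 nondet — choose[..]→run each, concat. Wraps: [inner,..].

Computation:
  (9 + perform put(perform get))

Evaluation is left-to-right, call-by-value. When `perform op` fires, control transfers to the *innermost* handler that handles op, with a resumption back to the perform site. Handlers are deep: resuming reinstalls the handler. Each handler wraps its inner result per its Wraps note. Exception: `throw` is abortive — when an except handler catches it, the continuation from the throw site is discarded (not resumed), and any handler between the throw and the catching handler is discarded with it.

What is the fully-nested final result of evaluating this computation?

Working:
get @ H0 ⇒ 4
put(4) @ H0 ⇒ s:=4
H0 returns (9, 4)
H1 returns (9, 4)
H2 returns (9, 4)
H3 returns [(9, 4)]
= [(9, 4)]

Answer: [(9, 4)]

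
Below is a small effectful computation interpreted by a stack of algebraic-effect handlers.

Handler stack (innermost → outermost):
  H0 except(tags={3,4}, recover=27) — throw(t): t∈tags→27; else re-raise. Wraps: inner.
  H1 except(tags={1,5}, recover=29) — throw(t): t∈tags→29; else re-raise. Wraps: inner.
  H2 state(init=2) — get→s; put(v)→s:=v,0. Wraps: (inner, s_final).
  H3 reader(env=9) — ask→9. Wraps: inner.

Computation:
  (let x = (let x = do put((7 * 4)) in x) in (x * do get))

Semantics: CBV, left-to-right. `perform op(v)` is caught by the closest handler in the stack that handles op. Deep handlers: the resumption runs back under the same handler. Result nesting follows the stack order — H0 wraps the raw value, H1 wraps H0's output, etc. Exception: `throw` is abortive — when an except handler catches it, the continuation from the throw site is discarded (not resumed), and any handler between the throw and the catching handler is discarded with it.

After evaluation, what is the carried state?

Evaluation trace:
put(28) @ H2 ⇒ s:=28
get @ H2 ⇒ 28
H0 returns 0
H1 returns 0
H2 returns (0, 28)
H3 returns (0, 28)
= (0, 28)

Answer: 28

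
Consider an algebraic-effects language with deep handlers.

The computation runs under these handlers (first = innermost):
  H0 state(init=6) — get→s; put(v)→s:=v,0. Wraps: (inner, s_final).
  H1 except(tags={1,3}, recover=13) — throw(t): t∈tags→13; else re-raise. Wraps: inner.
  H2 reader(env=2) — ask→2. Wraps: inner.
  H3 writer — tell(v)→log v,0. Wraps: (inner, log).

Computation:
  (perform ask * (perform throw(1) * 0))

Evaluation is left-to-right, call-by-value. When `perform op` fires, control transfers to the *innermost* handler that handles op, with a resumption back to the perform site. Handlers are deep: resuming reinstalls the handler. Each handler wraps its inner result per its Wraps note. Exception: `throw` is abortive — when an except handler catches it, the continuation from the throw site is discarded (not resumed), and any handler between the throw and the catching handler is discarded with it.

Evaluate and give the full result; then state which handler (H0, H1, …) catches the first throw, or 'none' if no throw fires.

Evaluation trace:
ask @ H2 ⇒ 2
throw(1) @ H1 caught ⇒ 13
H2 returns 13
H3 returns (13, ())
= (13, ())

Answer: (13, ()) ; first throw caught by: H1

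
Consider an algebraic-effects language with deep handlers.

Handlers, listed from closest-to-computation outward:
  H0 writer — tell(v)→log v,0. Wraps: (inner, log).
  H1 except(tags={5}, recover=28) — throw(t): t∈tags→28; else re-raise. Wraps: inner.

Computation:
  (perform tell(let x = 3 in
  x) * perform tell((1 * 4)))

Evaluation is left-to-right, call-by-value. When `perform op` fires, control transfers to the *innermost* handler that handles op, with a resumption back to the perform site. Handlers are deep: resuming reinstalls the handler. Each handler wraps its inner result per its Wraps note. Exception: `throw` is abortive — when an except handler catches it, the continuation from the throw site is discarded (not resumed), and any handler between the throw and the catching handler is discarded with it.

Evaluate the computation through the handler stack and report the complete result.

Answer: (0, (3, 4))

Step-by-step:
tell(3) @ H0 ⇒ log+=3
tell(4) @ H0 ⇒ log+=4
H0 returns (0, (3, 4))
H1 returns (0, (3, 4))
= (0, (3, 4))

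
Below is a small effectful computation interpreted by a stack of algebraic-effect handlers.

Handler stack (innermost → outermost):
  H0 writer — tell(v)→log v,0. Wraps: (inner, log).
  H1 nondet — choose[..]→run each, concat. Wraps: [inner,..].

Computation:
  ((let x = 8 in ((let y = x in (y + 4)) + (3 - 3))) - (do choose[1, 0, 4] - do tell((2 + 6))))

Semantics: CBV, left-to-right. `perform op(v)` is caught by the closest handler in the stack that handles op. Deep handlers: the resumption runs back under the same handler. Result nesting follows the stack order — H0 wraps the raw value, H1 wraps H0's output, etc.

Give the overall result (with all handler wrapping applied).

Answer: [(11, (8)), (12, (8)), (8, (8))]

Working:
choose[1, 0, 4] @ H1
  branch[0] choose=1:
    tell(8) @ H0 ⇒ log+=8
    H0 returns (11, (8))
    H1 returns [(11, (8))]
  branch[1] choose=0:
    tell(8) @ H0 ⇒ log+=8
    H0 returns (12, (8))
    H1 returns [(12, (8))]
  branch[2] choose=4:
    tell(8) @ H0 ⇒ log+=8
    H0 returns (8, (8))
    H1 returns [(8, (8))]
= [(11, (8)), (12, (8)), (8, (8))]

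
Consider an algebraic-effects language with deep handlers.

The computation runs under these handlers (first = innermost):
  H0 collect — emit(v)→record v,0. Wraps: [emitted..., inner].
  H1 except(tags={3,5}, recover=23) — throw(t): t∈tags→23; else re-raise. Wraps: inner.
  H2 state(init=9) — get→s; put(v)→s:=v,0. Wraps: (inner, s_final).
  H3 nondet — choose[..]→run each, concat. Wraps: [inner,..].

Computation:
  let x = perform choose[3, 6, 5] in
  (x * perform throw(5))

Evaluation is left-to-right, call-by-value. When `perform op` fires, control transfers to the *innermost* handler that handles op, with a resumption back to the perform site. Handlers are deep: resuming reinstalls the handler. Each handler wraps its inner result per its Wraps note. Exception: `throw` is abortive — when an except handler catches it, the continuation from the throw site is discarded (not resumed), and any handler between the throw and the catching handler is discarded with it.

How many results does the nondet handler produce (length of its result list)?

Evaluation trace:
choose[3, 6, 5] @ H3
  branch[0] choose=3:
    throw(5) @ H1 caught ⇒ 23
    H2 returns (23, 9)
    H3 returns [(23, 9)]
  branch[1] choose=6:
    throw(5) @ H1 caught ⇒ 23
    H2 returns (23, 9)
    H3 returns [(23, 9)]
  branch[2] choose=5:
    throw(5) @ H1 caught ⇒ 23
    H2 returns (23, 9)
    H3 returns [(23, 9)]
= [(23, 9), (23, 9), (23, 9)]

Answer: 3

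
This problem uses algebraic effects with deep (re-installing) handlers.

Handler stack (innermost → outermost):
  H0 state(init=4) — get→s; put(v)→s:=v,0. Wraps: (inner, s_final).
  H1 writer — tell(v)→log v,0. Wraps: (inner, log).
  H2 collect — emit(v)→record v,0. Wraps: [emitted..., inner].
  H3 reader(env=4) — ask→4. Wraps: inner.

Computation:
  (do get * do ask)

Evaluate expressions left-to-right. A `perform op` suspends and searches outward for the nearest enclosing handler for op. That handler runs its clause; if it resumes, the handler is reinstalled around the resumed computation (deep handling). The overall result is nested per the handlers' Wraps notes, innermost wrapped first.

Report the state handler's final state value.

Step-by-step:
get @ H0 ⇒ 4
ask @ H3 ⇒ 4
H0 returns (16, 4)
H1 returns ((16, 4), ())
H2 returns [((16, 4), ())]
H3 returns [((16, 4), ())]
= [((16, 4), ())]

Answer: 4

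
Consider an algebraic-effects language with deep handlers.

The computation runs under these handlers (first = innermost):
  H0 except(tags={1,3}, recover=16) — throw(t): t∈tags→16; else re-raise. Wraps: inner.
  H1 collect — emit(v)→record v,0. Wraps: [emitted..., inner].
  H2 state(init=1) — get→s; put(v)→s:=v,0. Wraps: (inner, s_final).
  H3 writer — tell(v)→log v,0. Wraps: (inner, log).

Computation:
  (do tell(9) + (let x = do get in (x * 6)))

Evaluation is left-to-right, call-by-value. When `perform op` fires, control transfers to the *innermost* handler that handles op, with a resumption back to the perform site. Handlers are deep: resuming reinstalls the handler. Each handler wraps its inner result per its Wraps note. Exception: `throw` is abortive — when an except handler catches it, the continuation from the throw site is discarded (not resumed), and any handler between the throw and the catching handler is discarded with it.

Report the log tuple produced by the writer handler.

Step-by-step:
tell(9) @ H3 ⇒ log+=9
get @ H2 ⇒ 1
H0 returns 6
H1 returns [6]
H2 returns ([6], 1)
H3 returns (([6], 1), (9))
= (([6], 1), (9))

Answer: (9)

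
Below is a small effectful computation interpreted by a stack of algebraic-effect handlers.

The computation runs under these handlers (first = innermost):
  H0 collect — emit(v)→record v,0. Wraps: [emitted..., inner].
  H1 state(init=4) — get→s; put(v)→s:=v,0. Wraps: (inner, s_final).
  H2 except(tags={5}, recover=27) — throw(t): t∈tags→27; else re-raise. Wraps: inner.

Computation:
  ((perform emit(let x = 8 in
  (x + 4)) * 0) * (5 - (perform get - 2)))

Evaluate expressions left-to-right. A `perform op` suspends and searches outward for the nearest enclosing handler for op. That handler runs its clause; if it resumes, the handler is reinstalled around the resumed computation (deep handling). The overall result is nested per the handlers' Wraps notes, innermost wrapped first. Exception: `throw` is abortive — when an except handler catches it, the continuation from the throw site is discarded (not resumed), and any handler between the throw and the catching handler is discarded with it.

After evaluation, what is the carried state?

Step-by-step:
emit(12) @ H0 ⇒ out+=12
get @ H1 ⇒ 4
H0 returns [12, 0]
H1 returns ([12, 0], 4)
H2 returns ([12, 0], 4)
= ([12, 0], 4)

Answer: 4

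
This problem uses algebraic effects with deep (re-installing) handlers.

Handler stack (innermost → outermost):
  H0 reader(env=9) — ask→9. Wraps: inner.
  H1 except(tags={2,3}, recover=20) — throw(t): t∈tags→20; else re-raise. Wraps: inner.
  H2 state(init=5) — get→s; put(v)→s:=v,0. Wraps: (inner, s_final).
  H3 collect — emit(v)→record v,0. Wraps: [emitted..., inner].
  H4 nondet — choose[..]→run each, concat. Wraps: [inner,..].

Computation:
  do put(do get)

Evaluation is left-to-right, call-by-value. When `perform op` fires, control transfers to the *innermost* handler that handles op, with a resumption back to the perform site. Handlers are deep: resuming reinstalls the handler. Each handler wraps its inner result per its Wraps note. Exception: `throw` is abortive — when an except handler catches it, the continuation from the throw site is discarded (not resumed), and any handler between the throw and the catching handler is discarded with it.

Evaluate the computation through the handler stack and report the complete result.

Answer: [[(0, 5)]]

Working:
get @ H2 ⇒ 5
put(5) @ H2 ⇒ s:=5
H0 returns 0
H1 returns 0
H2 returns (0, 5)
H3 returns [(0, 5)]
H4 returns [[(0, 5)]]
= [[(0, 5)]]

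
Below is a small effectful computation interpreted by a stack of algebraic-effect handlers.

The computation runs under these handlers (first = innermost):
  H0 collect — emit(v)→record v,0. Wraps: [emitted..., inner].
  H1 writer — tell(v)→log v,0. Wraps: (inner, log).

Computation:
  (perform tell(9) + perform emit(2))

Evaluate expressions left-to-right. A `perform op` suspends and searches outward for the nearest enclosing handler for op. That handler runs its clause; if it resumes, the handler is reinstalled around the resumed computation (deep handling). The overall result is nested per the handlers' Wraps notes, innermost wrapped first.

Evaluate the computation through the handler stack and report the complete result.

Step-by-step:
tell(9) @ H1 ⇒ log+=9
emit(2) @ H0 ⇒ out+=2
H0 returns [2, 0]
H1 returns ([2, 0], (9))
= ([2, 0], (9))

Answer: ([2, 0], (9))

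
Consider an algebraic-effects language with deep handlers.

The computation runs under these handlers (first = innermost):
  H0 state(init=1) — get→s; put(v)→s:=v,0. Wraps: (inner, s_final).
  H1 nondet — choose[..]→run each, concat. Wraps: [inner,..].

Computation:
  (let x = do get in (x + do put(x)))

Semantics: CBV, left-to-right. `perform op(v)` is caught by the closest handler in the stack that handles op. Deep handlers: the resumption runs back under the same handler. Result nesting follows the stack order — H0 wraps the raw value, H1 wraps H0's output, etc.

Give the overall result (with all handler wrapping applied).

Answer: [(1, 1)]

Evaluation trace:
get @ H0 ⇒ 1
put(1) @ H0 ⇒ s:=1
H0 returns (1, 1)
H1 returns [(1, 1)]
= [(1, 1)]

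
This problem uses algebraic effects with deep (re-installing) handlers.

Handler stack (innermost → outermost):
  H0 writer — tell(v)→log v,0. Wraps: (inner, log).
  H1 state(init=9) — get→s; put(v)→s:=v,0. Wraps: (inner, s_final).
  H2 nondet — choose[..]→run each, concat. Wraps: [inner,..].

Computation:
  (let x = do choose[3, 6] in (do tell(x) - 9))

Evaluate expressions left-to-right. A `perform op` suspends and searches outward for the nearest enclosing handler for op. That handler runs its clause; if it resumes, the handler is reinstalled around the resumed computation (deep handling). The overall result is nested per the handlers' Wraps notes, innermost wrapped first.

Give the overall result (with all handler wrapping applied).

Evaluation trace:
choose[3, 6] @ H2
  branch[0] choose=3:
    tell(3) @ H0 ⇒ log+=3
    H0 returns (-9, (3))
    H1 returns ((-9, (3)), 9)
    H2 returns [((-9, (3)), 9)]
  branch[1] choose=6:
    tell(6) @ H0 ⇒ log+=6
    H0 returns (-9, (6))
    H1 returns ((-9, (6)), 9)
    H2 returns [((-9, (6)), 9)]
= [((-9, (3)), 9), ((-9, (6)), 9)]

Answer: [((-9, (3)), 9), ((-9, (6)), 9)]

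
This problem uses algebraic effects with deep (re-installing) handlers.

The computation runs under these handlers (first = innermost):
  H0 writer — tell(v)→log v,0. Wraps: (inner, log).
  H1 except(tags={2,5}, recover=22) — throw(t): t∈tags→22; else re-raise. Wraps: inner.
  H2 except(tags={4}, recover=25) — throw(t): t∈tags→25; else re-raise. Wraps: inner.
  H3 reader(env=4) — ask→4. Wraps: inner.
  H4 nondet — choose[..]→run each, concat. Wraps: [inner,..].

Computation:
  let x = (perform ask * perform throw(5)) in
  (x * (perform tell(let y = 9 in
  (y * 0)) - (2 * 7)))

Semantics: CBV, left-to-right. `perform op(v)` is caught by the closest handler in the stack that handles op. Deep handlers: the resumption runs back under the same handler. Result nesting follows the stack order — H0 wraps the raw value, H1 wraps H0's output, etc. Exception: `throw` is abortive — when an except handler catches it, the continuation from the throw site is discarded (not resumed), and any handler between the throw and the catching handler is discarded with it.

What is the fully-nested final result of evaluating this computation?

Working:
ask @ H3 ⇒ 4
throw(5) @ H1 caught ⇒ 22
H2 returns 22
H3 returns 22
H4 returns [22]
= [22]

Answer: [22]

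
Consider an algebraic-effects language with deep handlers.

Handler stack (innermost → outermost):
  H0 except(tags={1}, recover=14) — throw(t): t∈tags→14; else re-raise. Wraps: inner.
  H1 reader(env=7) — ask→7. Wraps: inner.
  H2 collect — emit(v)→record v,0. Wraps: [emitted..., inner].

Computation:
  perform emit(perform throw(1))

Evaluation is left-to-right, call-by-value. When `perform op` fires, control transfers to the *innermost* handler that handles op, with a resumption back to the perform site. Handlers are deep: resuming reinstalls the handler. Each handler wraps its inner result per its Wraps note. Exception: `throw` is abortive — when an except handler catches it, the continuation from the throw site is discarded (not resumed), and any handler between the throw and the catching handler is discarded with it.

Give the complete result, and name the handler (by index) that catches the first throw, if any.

Step-by-step:
throw(1) @ H0 caught ⇒ 14
H1 returns 14
H2 returns [14]
= [14]

Answer: [14] ; first throw caught by: H0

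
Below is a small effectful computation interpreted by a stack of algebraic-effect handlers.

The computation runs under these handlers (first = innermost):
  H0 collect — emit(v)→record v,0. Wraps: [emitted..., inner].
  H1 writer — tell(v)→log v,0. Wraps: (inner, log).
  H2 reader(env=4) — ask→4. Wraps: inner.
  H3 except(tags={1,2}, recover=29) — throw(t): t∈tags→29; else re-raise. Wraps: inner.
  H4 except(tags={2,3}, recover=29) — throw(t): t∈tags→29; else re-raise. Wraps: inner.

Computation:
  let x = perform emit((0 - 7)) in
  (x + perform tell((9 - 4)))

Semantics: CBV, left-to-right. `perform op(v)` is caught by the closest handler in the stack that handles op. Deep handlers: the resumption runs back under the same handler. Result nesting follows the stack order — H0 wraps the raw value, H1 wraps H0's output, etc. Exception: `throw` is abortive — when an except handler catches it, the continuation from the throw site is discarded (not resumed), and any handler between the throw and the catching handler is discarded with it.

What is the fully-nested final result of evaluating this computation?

Answer: ([-7, 0], (5))

Evaluation trace:
emit(-7) @ H0 ⇒ out+=-7
tell(5) @ H1 ⇒ log+=5
H0 returns [-7, 0]
H1 returns ([-7, 0], (5))
H2 returns ([-7, 0], (5))
H3 returns ([-7, 0], (5))
H4 returns ([-7, 0], (5))
= ([-7, 0], (5))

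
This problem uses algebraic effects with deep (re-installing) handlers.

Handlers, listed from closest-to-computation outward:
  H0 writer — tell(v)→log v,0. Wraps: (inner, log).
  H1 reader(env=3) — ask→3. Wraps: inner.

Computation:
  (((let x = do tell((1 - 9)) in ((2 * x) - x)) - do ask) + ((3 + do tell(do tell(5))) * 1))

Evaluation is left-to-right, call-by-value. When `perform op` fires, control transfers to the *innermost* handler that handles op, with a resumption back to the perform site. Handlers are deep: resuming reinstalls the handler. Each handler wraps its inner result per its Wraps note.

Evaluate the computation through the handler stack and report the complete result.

Answer: (0, (-8, 5, 0))

Evaluation trace:
tell(-8) @ H0 ⇒ log+=-8
ask @ H1 ⇒ 3
tell(5) @ H0 ⇒ log+=5
tell(0) @ H0 ⇒ log+=0
H0 returns (0, (-8, 5, 0))
H1 returns (0, (-8, 5, 0))
= (0, (-8, 5, 0))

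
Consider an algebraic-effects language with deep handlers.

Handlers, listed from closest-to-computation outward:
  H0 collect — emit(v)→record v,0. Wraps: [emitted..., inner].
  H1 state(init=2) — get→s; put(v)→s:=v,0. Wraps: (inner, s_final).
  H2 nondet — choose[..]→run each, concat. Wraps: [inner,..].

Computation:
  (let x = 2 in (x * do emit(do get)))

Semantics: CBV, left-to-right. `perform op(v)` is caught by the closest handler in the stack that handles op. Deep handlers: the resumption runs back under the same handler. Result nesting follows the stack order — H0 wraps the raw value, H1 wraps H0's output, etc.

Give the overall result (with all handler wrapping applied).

Step-by-step:
get @ H1 ⇒ 2
emit(2) @ H0 ⇒ out+=2
H0 returns [2, 0]
H1 returns ([2, 0], 2)
H2 returns [([2, 0], 2)]
= [([2, 0], 2)]

Answer: [([2, 0], 2)]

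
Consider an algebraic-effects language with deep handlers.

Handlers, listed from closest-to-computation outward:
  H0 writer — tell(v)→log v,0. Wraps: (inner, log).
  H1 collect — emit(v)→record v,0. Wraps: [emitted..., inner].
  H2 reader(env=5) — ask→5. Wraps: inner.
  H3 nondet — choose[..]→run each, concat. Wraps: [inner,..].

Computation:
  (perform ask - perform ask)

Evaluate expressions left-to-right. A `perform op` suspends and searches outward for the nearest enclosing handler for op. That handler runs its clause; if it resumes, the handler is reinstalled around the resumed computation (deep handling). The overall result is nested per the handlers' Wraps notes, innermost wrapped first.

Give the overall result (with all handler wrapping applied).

Step-by-step:
ask @ H2 ⇒ 5
ask @ H2 ⇒ 5
H0 returns (0, ())
H1 returns [(0, ())]
H2 returns [(0, ())]
H3 returns [[(0, ())]]
= [[(0, ())]]

Answer: [[(0, ())]]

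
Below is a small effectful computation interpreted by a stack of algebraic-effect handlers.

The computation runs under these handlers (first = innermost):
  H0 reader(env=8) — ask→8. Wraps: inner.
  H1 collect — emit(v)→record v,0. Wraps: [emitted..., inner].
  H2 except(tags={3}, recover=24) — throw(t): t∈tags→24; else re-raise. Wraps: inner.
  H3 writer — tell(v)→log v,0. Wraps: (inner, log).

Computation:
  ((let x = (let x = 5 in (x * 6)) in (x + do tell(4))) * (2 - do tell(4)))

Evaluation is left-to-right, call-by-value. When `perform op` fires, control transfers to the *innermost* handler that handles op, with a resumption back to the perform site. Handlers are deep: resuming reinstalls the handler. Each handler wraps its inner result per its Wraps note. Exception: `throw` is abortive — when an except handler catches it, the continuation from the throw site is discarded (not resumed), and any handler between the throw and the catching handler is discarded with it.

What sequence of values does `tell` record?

Evaluation trace:
tell(4) @ H3 ⇒ log+=4
tell(4) @ H3 ⇒ log+=4
H0 returns 60
H1 returns [60]
H2 returns [60]
H3 returns ([60], (4, 4))
= ([60], (4, 4))

Answer: (4, 4)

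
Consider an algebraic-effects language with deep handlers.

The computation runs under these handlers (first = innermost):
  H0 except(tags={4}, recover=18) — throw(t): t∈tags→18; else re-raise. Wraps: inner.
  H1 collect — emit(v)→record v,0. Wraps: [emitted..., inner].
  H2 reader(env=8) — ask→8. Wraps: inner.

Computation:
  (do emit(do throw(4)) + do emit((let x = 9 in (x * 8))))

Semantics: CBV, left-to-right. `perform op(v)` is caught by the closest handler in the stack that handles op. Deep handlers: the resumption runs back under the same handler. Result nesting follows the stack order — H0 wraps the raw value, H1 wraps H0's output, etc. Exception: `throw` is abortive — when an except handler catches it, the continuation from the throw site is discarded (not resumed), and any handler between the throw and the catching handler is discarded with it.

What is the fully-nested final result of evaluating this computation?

Working:
throw(4) @ H0 caught ⇒ 18
H1 returns [18]
H2 returns [18]
= [18]

Answer: [18]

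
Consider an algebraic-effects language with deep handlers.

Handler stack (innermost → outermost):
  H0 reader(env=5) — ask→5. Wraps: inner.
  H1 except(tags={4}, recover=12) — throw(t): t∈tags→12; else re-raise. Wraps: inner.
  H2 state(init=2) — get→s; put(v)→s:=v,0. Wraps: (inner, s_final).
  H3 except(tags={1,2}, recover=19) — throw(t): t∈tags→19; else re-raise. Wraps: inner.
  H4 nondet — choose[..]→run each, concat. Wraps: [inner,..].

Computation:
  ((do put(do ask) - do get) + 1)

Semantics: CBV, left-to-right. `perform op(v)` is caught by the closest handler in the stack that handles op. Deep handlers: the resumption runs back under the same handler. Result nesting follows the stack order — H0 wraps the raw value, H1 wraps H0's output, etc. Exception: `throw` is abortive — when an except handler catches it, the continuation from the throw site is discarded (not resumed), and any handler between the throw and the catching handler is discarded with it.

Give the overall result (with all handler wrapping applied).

Evaluation trace:
ask @ H0 ⇒ 5
put(5) @ H2 ⇒ s:=5
get @ H2 ⇒ 5
H0 returns -4
H1 returns -4
H2 returns (-4, 5)
H3 returns (-4, 5)
H4 returns [(-4, 5)]
= [(-4, 5)]

Answer: [(-4, 5)]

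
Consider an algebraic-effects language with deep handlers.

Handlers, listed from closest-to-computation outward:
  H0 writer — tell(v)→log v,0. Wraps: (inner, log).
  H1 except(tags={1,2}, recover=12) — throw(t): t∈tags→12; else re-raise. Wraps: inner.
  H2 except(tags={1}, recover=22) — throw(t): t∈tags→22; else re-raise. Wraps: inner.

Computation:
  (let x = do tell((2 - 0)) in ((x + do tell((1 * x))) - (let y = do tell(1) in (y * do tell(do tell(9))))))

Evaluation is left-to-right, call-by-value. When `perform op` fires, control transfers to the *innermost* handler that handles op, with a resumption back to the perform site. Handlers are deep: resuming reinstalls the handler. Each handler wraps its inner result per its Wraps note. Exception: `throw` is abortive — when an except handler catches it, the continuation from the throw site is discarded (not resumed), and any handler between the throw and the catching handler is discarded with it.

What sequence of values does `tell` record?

Step-by-step:
tell(2) @ H0 ⇒ log+=2
tell(0) @ H0 ⇒ log+=0
tell(1) @ H0 ⇒ log+=1
tell(9) @ H0 ⇒ log+=9
tell(0) @ H0 ⇒ log+=0
H0 returns (0, (2, 0, 1, 9, 0))
H1 returns (0, (2, 0, 1, 9, 0))
H2 returns (0, (2, 0, 1, 9, 0))
= (0, (2, 0, 1, 9, 0))

Answer: (2, 0, 1, 9, 0)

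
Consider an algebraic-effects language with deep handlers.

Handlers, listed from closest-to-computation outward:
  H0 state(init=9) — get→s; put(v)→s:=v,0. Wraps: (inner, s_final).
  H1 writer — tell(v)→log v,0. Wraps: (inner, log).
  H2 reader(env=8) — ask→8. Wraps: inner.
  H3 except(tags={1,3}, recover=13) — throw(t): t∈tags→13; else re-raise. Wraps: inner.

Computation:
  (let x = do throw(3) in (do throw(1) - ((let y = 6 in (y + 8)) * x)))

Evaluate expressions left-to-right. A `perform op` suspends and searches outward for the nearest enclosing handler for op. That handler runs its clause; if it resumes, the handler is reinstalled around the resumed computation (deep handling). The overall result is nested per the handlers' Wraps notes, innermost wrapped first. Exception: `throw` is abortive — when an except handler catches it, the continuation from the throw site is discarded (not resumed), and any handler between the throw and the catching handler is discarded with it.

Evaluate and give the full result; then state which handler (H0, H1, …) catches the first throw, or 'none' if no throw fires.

Answer: 13 ; first throw caught by: H3

Evaluation trace:
throw(3) @ H3 caught ⇒ 13
= 13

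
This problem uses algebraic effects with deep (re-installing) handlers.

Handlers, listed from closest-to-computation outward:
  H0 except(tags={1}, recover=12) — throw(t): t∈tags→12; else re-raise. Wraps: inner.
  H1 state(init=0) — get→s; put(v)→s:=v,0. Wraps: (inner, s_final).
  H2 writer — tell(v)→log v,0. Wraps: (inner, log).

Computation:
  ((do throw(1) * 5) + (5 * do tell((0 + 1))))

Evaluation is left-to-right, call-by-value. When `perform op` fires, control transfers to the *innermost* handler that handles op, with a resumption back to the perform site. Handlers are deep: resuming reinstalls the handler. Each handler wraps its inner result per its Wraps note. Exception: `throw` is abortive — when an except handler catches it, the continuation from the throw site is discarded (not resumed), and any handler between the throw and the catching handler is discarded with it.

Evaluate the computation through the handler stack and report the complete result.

Evaluation trace:
throw(1) @ H0 caught ⇒ 12
H1 returns (12, 0)
H2 returns ((12, 0), ())
= ((12, 0), ())

Answer: ((12, 0), ())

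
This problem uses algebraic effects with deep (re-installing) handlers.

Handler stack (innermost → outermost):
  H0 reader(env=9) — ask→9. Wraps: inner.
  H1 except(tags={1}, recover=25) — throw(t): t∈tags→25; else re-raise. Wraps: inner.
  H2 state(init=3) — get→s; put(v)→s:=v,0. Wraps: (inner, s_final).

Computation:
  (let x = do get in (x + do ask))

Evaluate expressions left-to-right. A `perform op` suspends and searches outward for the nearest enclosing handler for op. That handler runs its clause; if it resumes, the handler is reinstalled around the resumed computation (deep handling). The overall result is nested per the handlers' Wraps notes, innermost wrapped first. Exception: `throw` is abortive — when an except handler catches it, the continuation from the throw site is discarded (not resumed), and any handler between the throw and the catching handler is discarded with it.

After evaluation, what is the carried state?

Answer: 3

Evaluation trace:
get @ H2 ⇒ 3
ask @ H0 ⇒ 9
H0 returns 12
H1 returns 12
H2 returns (12, 3)
= (12, 3)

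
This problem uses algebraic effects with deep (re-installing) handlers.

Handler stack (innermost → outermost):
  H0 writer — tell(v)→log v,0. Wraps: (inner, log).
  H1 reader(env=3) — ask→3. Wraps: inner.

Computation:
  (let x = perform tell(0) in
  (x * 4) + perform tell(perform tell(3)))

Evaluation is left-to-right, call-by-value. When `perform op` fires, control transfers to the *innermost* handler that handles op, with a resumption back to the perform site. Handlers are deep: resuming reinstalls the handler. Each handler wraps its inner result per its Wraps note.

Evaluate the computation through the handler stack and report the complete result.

Answer: (0, (0, 3, 0))

Step-by-step:
tell(0) @ H0 ⇒ log+=0
tell(3) @ H0 ⇒ log+=3
tell(0) @ H0 ⇒ log+=0
H0 returns (0, (0, 3, 0))
H1 returns (0, (0, 3, 0))
= (0, (0, 3, 0))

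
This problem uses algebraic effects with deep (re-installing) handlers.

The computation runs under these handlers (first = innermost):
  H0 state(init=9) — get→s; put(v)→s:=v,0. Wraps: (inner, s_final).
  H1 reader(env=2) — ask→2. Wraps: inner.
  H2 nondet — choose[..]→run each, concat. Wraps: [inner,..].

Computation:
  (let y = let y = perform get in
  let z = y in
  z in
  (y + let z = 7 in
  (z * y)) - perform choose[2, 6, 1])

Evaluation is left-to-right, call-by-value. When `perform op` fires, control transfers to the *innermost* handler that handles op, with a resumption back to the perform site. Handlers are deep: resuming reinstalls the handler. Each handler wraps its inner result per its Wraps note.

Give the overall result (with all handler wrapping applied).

Step-by-step:
get @ H0 ⇒ 9
choose[2, 6, 1] @ H2
  branch[0] choose=2:
    H0 returns (70, 9)
    H1 returns (70, 9)
    H2 returns [(70, 9)]
  branch[1] choose=6:
    H0 returns (66, 9)
    H1 returns (66, 9)
    H2 returns [(66, 9)]
  branch[2] choose=1:
    H0 returns (71, 9)
    H1 returns (71, 9)
    H2 returns [(71, 9)]
= [(70, 9), (66, 9), (71, 9)]

Answer: [(70, 9), (66, 9), (71, 9)]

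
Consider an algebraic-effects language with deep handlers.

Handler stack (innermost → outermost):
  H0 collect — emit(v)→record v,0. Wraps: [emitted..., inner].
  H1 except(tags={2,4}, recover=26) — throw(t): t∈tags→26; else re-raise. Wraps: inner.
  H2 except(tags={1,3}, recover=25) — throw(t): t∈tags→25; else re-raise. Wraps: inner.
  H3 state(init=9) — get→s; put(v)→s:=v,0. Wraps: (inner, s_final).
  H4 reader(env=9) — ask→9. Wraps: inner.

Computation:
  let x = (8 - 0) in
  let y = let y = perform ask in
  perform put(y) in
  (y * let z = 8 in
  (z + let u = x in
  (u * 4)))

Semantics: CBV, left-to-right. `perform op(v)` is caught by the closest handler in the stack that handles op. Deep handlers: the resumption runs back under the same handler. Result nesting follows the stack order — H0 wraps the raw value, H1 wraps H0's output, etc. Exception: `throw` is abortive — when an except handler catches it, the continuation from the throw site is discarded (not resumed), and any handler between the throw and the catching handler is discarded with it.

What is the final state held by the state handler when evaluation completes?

Answer: 9

Evaluation trace:
ask @ H4 ⇒ 9
put(9) @ H3 ⇒ s:=9
H0 returns [0]
H1 returns [0]
H2 returns [0]
H3 returns ([0], 9)
H4 returns ([0], 9)
= ([0], 9)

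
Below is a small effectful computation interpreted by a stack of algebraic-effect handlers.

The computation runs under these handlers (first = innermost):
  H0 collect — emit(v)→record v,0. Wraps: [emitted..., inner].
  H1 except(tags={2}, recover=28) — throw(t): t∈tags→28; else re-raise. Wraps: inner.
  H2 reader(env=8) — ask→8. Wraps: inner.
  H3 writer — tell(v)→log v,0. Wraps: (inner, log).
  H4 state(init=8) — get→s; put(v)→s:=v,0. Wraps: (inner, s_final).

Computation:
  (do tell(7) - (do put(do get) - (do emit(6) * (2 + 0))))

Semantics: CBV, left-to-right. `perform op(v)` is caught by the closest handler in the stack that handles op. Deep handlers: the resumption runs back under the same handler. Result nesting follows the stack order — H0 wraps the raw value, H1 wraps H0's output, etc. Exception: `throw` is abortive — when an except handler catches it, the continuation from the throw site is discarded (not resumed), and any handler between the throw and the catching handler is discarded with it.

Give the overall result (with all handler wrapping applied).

Working:
tell(7) @ H3 ⇒ log+=7
get @ H4 ⇒ 8
put(8) @ H4 ⇒ s:=8
emit(6) @ H0 ⇒ out+=6
H0 returns [6, 0]
H1 returns [6, 0]
H2 returns [6, 0]
H3 returns ([6, 0], (7))
H4 returns (([6, 0], (7)), 8)
= (([6, 0], (7)), 8)

Answer: (([6, 0], (7)), 8)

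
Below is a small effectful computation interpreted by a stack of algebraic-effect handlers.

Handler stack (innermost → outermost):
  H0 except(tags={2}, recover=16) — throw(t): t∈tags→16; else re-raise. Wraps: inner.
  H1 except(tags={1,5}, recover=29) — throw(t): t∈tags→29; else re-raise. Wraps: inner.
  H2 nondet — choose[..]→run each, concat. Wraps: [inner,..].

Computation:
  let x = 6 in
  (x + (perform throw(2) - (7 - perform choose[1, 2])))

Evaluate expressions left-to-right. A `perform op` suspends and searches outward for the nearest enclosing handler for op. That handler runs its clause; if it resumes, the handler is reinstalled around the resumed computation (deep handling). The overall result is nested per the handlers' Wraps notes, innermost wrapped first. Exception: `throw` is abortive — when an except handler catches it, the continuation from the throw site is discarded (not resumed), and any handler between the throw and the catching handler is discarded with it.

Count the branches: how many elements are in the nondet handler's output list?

Answer: 1

Working:
throw(2) @ H0 caught ⇒ 16
H1 returns 16
H2 returns [16]
= [16]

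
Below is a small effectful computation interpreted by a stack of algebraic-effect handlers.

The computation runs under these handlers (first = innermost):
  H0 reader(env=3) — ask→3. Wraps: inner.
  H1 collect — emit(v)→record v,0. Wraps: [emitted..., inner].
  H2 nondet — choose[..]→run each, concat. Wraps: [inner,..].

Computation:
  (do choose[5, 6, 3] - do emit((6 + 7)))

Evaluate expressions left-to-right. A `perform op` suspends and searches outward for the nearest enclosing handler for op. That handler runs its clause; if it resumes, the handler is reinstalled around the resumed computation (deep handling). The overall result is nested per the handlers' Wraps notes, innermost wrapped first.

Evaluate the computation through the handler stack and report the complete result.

Step-by-step:
choose[5, 6, 3] @ H2
  branch[0] choose=5:
    emit(13) @ H1 ⇒ out+=13
    H0 returns 5
    H1 returns [13, 5]
    H2 returns [[13, 5]]
  branch[1] choose=6:
    emit(13) @ H1 ⇒ out+=13
    H0 returns 6
    H1 returns [13, 6]
    H2 returns [[13, 6]]
  branch[2] choose=3:
    emit(13) @ H1 ⇒ out+=13
    H0 returns 3
    H1 returns [13, 3]
    H2 returns [[13, 3]]
= [[13, 5], [13, 6], [13, 3]]

Answer: [[13, 5], [13, 6], [13, 3]]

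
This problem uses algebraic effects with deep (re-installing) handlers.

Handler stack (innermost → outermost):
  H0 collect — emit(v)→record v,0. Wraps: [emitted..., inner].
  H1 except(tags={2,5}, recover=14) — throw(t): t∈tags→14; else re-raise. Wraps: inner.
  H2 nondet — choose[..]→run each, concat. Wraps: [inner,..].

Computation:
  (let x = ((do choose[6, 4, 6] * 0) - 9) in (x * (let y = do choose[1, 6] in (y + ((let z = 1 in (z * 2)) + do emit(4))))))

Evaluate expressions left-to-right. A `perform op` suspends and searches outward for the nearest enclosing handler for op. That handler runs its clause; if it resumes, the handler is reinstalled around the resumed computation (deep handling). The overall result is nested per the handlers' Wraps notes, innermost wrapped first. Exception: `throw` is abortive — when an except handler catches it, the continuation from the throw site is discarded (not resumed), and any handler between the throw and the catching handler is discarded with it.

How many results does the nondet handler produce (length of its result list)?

Answer: 6

Step-by-step:
choose[6, 4, 6] @ H2
  branch[0] choose=6:
    choose[1, 6] @ H2
      branch[0] choose=1:
        emit(4) @ H0 ⇒ out+=4
        H0 returns [4, -27]
        H1 returns [4, -27]
        H2 returns [[4, -27]]
      branch[1] choose=6:
        emit(4) @ H0 ⇒ out+=4
        H0 returns [4, -72]
        H1 returns [4, -72]
        H2 returns [[4, -72]]
  branch[1] choose=4:
    choose[1, 6] @ H2
      branch[0] choose=1:
        emit(4) @ H0 ⇒ out+=4
        H0 returns [4, -27]
        H1 returns [4, -27]
        H2 returns [[4, -27]]
      branch[1] choose=6:
        emit(4) @ H0 ⇒ out+=4
        H0 returns [4, -72]
        H1 returns [4, -72]
        H2 returns [[4, -72]]
  branch[2] choose=6:
    choose[1, 6] @ H2
      branch[0] choose=1:
        emit(4) @ H0 ⇒ out+=4
        H0 returns [4, -27]
        H1 returns [4, -27]
        H2 returns [[4, -27]]
      branch[1] choose=6:
        emit(4) @ H0 ⇒ out+=4
        H0 returns [4, -72]
        H1 returns [4, -72]
        H2 returns [[4, -72]]
= [[4, -27], [4, -72], [4, -27], [4, -72], [4, -27], [4, -72]]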